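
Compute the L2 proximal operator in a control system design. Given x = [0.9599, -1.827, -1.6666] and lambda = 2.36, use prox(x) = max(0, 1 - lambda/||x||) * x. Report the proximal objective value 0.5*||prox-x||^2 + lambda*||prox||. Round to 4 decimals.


Step 1: Compute ||x||.
||x|| = 2.6527
Step 2: Compute scaling factor.
scale = max(0, 1 - 2.36/2.6527) = 0.1103
Step 3: prox(x) = [0.1059, -0.2016, -0.1839]
||prox(x)|| = 0.2927
Step 4: Proximal objective.
0.5*||prox-x||^2 = 2.7848
lambda*||prox|| = 0.6908
Total = 3.4756


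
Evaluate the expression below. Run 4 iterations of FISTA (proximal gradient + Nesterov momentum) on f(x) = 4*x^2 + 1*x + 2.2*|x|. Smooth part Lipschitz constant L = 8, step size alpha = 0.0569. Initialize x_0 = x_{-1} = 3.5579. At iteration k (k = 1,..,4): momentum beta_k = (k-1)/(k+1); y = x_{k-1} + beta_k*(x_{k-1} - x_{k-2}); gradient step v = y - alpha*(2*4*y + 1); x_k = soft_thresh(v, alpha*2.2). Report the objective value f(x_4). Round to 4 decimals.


FISTA on f(x) = 4*x^2 + 1*x + 2.2*|x|
L = 8, alpha = 0.0569
Iteration 1: beta = 0.0, y = 3.5579 + 0.0*(3.5579 - 3.5579) = 3.5579
  grad(y) = 29.4632, v = y - alpha*grad = 1.8814
  prox(v) = soft_thresh(1.8814, 0.1252) = 1.7563
Iteration 2: beta = 0.3333, y = 1.7563 + 0.3333*(1.7563 - 3.5579) = 1.1557
  grad(y) = 10.2457, v = y - alpha*grad = 0.5727
  prox(v) = soft_thresh(0.5727, 0.1252) = 0.4476
Iteration 3: beta = 0.5, y = 0.4476 + 0.5*(0.4476 - 1.7563) = -0.2068
  grad(y) = -0.6544, v = y - alpha*grad = -0.1696
  prox(v) = soft_thresh(-0.1696, 0.1252) = -0.0444
Iteration 4: beta = 0.6, y = -0.0444 + 0.6*(-0.0444 - 0.4476) = -0.3395
  grad(y) = -1.7164, v = y - alpha*grad = -0.2419
  prox(v) = soft_thresh(-0.2419, 0.1252) = -0.1167
f(x_4) = 4*(-0.1167)^2 + 1*(-0.1167) + 2.2*|-0.1167| = 0.1945


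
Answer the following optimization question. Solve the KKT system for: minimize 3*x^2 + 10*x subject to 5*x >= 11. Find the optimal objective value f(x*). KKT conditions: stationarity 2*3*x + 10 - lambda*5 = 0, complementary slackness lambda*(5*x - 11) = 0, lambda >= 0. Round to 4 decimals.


Step 1: Try lambda = 0 (constraint inactive).
x_unc = -10/(2*3) = -1.6667
Check: 5*-1.6667 = -8.3335 < 11 -- violated!
Step 2: Constraint must be active: 5*x = 11
x* = 11/5 = 2.2
lambda = (2*3*2.2 + 10)/5 = 4.64
Step 3: Compute optimal value.
f(x*) = 3*2.2^2 + 10*2.2 = 36.52


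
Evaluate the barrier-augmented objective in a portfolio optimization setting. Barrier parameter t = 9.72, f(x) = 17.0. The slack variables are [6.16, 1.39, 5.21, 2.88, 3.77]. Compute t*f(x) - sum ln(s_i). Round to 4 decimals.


Step 1: Compute log-barrier.
ln values: [1.8181, 0.3293, 1.6506, 1.0578, 1.3271]
phi = -(1.8181 + 0.3293 + 1.6506 + 1.0578 + 1.3271) = -6.1828
Step 2: Compute augmented objective.
t*f(x) = 9.72*17.0 = 165.24
Total = 165.24 - 6.1828 = 159.0572


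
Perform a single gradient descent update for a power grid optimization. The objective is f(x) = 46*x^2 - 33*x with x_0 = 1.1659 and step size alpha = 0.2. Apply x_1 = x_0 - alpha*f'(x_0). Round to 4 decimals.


We compute the gradient at x_0 and apply the update.
f'(x) = 92*x - 33
f'(1.1659) = 92*1.1659 - 33 = 74.2628
x_1 = 1.1659 - 0.2*74.2628 = -13.6867


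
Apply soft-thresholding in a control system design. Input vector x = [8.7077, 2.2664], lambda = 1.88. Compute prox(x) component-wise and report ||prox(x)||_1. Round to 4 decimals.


Soft-thresholding with lambda = 1.88:
prox(8.7077) = sign(8.7077)*max(|8.7077| - 1.88, 0) = 6.8277
prox(2.2664) = sign(2.2664)*max(|2.2664| - 1.88, 0) = 0.3864
prox(x) = [6.8277, 0.3864]
||prox(x)||_1 = 6.8277 + 0.3864 = 7.2141


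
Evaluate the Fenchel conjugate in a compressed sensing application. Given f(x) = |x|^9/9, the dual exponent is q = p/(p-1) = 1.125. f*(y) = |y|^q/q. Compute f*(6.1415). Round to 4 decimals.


The conjugate exponent q satisfies 1/p + 1/q = 1.
p = 9, so q = 9/(9 - 1) = 1.125
|y|^q = 6.1415^1.125 = 7.7056
f*(6.1415) = 7.7056 / 1.125 = 6.8495


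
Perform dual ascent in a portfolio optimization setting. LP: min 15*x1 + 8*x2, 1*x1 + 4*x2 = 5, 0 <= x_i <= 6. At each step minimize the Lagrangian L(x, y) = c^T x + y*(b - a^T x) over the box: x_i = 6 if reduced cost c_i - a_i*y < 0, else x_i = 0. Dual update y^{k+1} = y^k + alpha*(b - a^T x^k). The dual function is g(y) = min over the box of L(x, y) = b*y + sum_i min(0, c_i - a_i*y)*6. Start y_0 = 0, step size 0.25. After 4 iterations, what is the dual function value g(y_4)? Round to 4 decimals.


Dual ascent for LP: min 15*x1 + 8*x2, 1*x1 + 4*x2 = 5, 0 <= x_i <= 6
Step 1: y^k = 0.0, reduced costs: (15.0, 8.0)
  x^k = (0.0, 0.0), subgradient = b - a^T x = 5.0
  y^{k+1} = 0.0 + 0.25*5.0 = 1.25
Step 2: y^k = 1.25, reduced costs: (13.75, 3.0)
  x^k = (0.0, 0.0), subgradient = b - a^T x = 5.0
  y^{k+1} = 1.25 + 0.25*5.0 = 2.5
Step 3: y^k = 2.5, reduced costs: (12.5, -2.0)
  x^k = (0.0, 6.0), subgradient = b - a^T x = -19.0
  y^{k+1} = 2.5 + 0.25*-19.0 = -2.25
Step 4: y^k = -2.25, reduced costs: (17.25, 17.0)
  x^k = (0.0, 0.0), subgradient = b - a^T x = 5.0
  y^{k+1} = -2.25 + 0.25*5.0 = -1.0
Dual objective at y_4 = -1.0: reduced costs (16.0, 12.0), box minimizer x = (0.0, 0.0)
g(y_4) = b*y + (c1 - a1*y)*x1 + (c2 - a2*y)*x2 = 5*(-1.0) + 16.0*0.0 + 12.0*0.0 = -5.0 + 0.0 + 0.0 = -5.0


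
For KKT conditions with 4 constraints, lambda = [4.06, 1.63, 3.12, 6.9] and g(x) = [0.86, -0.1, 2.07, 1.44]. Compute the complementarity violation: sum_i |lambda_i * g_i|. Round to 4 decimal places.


KKT complementary slackness check:
lambda_1 * g_1 = 4.06 * 0.86 = 3.4916
lambda_2 * g_2 = 1.63 * -0.1 = -0.163
lambda_3 * g_3 = 3.12 * 2.07 = 6.4584
lambda_4 * g_4 = 6.9 * 1.44 = 9.936
Total violation = 3.4916 + 0.163 + 6.4584 + 9.936 = 20.049


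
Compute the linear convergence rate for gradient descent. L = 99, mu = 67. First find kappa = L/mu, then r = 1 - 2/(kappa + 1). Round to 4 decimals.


Step 1: Compute the condition number.
kappa = L/mu = 99/67 = 1.4776
Step 2: Compute the convergence rate.
r = 1 - 2/(kappa + 1) = 1 - 2*mu/(L + mu) = (L - mu)/(L + mu) = 32/166 = 0.1928


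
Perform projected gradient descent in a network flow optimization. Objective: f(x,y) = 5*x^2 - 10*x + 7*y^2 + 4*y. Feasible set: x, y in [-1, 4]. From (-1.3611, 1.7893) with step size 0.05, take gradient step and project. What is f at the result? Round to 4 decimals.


Step 1: Compute gradient at (-1.3611, 1.7893).
grad_x = 2*5*-1.3611 - 10 = -23.611
grad_y = 2*7*1.7893 + 4 = 29.0502
Step 2: Gradient step.
x_raw = -1.3611 - 0.05*-23.611 = -0.1806
y_raw = 1.7893 - 0.05*29.0502 = 0.3368
Step 3: Project onto [-1, 4].
x_proj = clip(-0.1806) = -0.1806
y_proj = clip(0.3368) = 0.3368
Step 4: Evaluate f.
f(-0.1806, 0.3368) = 4.1096


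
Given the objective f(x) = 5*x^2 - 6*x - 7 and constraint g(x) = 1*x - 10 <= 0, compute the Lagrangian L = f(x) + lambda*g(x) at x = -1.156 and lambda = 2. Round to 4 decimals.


Step 1: Evaluate f(x).
f(-1.156) = 5*(-1.156)^2 - 6*(-1.156) - 7 = 6.6177
Step 2: Evaluate g(x).
g(-1.156) = 1*-1.156 - 10 = -11.156
Step 3: Compute Lagrangian.
L = 6.6177 + 2*-11.156 = -15.6943


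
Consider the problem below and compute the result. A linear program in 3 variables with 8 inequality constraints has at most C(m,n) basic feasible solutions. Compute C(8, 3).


Each vertex corresponds to some choice of n active constraints out of m, so the number of vertices is at most C(m, n) = m! / (n!(m-n)!).
m = 8, n = 3
Numerator: 8 * 7 * 6
Denominator: 3! = 6
C(8, 3) = 56


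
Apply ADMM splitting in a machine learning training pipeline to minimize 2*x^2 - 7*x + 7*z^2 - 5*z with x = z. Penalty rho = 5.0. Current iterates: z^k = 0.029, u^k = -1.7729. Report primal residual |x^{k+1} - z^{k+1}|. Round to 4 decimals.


ADMM iteration with rho = 5.0, z^k = 0.029, u^k = -1.7729
Step 1: x-update.
Minimize 2*x^2 - 7*x + (5.0/2)*(x - 0.029 - 1.7729)^2
FOC: (2*2 + 5.0)*x = 7 + 5.0*(0.029 + 1.7729)
x^{k+1} = 1.7788
Step 2: z-update.
Minimize 7*z^2 - 5*z + (5.0/2)*(1.7788 - z - 1.7729)^2
FOC: (2*7 + 5.0)*z = 5 + 5.0*(1.7788 - 1.7729)
z^{k+1} = 0.2647
Step 3: u-update.
u^{k+1} = -1.7729 + 1.7788 - 0.2647 = -0.2588
Step 4: Primal residual = |1.7788 - 0.2647| = 1.5141


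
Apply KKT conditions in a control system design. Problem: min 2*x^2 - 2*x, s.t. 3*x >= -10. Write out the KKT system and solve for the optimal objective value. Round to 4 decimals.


Step 1: Try lambda = 0 (constraint inactive).
Stationarity: 2*2*x - 2 = 0
x* = 2/(2*2) = 0.5
Check constraint: 3*0.5 = 1.5 >= -10 -- satisfied.
Step 2: Compute optimal value.
f(x*) = 2*0.5^2 - 2*0.5 = -0.5


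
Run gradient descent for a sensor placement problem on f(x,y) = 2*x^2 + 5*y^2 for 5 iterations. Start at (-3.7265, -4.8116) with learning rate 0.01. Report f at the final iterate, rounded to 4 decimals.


Gradient descent on f(x,y) = 2*x^2 + 5*y^2.
Starting point: (-3.7265, -4.8116), alpha = 0.01
Step 1: grad_x = 2*2*-3.7265 = -14.906, grad_y = 2*5*-4.8116 = -48.116
  x_1 = -3.7265 - 0.01*-14.906 = -3.5774
  y_1 = -4.8116 - 0.01*-48.116 = -4.3304
Step 2: grad_x = 2*2*-3.5774 = -14.3098, grad_y = 2*5*-4.3304 = -43.3044
  x_2 = -3.5774 - 0.01*-14.3098 = -3.4343
  y_2 = -4.3304 - 0.01*-43.3044 = -3.8974
Step 3: grad_x = 2*2*-3.4343 = -13.7374, grad_y = 2*5*-3.8974 = -38.974
  x_3 = -3.4343 - 0.01*-13.7374 = -3.297
  y_3 = -3.8974 - 0.01*-38.974 = -3.5077
Step 4: grad_x = 2*2*-3.297 = -13.1879, grad_y = 2*5*-3.5077 = -35.0766
  x_4 = -3.297 - 0.01*-13.1879 = -3.1651
  y_4 = -3.5077 - 0.01*-35.0766 = -3.1569
Step 5: grad_x = 2*2*-3.1651 = -12.6604, grad_y = 2*5*-3.1569 = -31.5689
  x_5 = -3.1651 - 0.01*-12.6604 = -3.0385
  y_5 = -3.1569 - 0.01*-31.5689 = -2.8412
f(-3.0385, -2.8412) = 2*(-3.0385)^2 + 5*(-2.8412)^2 = 58.8269


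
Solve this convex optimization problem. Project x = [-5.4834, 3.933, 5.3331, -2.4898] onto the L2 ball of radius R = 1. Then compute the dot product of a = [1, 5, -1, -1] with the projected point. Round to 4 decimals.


Step 1: Compute ||x|| (intermediates to 6 decimals).
||x|| = sqrt((-5.4834)^2 + 3.933^2 + 5.3331^2 + (-2.4898)^2) = 8.954174
Step 2: Project.
Since ||x|| > R, scale = R/||x|| = 1/8.954174 = 0.11168, proj(x) = scale * x
proj(x) = [-0.612386, 0.439237, 0.595601, -0.278061]
Step 3: Dot product.
a^T * proj(x) = 1*(-0.612386) + 5*0.439237 - 1*0.595601 - 1*(-0.278061) = 1.2663


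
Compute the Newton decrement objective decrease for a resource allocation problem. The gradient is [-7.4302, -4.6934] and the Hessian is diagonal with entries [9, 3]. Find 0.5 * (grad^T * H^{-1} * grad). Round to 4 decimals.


Step 1: H is diagonal, so H^(-1) * g = [-0.8256, -1.5645].
Step 2: g^T H^(-1) g = sum_i g_i^2 / H_ii
  = (-7.4302)^2/9 + (-4.6934)^2/3
  = 6.1342 + 7.3427 = 13.4769
Step 3: Objective decrease = 0.5 * g^T H^(-1) g = 6.7384


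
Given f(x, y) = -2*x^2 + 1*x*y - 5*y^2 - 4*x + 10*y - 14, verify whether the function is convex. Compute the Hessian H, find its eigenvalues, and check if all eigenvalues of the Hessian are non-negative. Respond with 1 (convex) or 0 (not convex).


The Hessian of f(x,y) = -2*x^2 + 1*x*y - 5*y^2 - 4*x + 10*y - 14 is:
H = [[-4, 1], [1, -10]]
Trace = -4 - 10 = -14
Determinant = -4*-10 - (1)^2 = 39
Discriminant = (-14)^2 - 4*39 = 40.0
Eigenvalues: lambda_1 = -10.1623, lambda_2 = -3.8377
The function is not convex.

0


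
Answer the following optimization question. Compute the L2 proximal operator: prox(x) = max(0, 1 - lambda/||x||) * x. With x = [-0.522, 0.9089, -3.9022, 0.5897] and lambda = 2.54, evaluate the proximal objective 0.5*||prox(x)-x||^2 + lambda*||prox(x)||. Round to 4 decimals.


Step 1: Compute ||x||.
||x|| = 4.0833
Step 2: Compute scaling factor.
scale = max(0, 1 - 2.54/4.0833) = 0.378
Step 3: prox(x) = [-0.1973, 0.3435, -1.4749, 0.2229]
||prox(x)|| = 1.5433
Step 4: Proximal objective.
0.5*||prox-x||^2 = 3.2258
lambda*||prox|| = 3.92
Total = 7.1458


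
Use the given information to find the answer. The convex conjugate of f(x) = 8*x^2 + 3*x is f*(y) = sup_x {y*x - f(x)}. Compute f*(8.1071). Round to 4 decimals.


f*(y) = sup_x {y*x - a*x^2 - b*x} = sup_x {(y-b)*x - a*x^2}
FOC: (y - b) - 2a*x = 0 => x* = (y - b)/(2a)
x* = (8.1071 - 3)/(2*8) = 0.3192
f*(8.1071) = (y-b)^2/(4a) = (8.1071 - 3)^2/(4*8)
= 26.0825/32 = 0.8151


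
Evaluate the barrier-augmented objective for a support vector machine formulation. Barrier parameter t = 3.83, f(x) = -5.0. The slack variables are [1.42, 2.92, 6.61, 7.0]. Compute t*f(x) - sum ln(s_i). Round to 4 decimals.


Step 1: Compute log-barrier.
ln values: [0.3507, 1.0716, 1.8886, 1.9459]
phi = -(0.3507 + 1.0716 + 1.8886 + 1.9459) = -5.2567
Step 2: Compute augmented objective.
t*f(x) = 3.83*-5.0 = -19.15
Total = -19.15 - 5.2567 = -24.4067


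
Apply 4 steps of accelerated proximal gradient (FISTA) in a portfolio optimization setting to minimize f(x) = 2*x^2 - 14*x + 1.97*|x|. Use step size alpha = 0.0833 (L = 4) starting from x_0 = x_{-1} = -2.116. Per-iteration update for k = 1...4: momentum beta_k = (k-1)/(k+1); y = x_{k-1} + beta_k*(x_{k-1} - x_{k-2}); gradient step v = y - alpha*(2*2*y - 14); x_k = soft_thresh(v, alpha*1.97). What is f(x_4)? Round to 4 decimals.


FISTA on f(x) = 2*x^2 - 14*x + 1.97*|x|
L = 4, alpha = 0.0833
Iteration 1: beta = 0.0, y = -2.116 + 0.0*(-2.116 + 2.116) = -2.116
  grad(y) = -22.464, v = y - alpha*grad = -0.2447
  prox(v) = soft_thresh(-0.2447, 0.1641) = -0.0806
Iteration 2: beta = 0.3333, y = -0.0806 + 0.3333*(-0.0806 + 2.116) = 0.5978
  grad(y) = -11.6088, v = y - alpha*grad = 1.5648
  prox(v) = soft_thresh(1.5648, 0.1641) = 1.4007
Iteration 3: beta = 0.5, y = 1.4007 + 0.5*(1.4007 + 0.0806) = 2.1414
  grad(y) = -5.4344, v = y - alpha*grad = 2.5941
  prox(v) = soft_thresh(2.5941, 0.1641) = 2.43
Iteration 4: beta = 0.6, y = 2.43 + 0.6*(2.43 - 1.4007) = 3.0475
  grad(y) = -1.8098, v = y - alpha*grad = 3.1983
  prox(v) = soft_thresh(3.1983, 0.1641) = 3.0342
f(x_4) = 2*3.0342^2 - 14*3.0342 + 1.97*|3.0342| = -18.0887


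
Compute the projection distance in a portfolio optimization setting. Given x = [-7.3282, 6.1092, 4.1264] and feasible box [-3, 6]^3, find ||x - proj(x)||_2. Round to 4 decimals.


Project each component onto [-3, 6].
clip(-7.3282) = -3.0, clip(6.1092) = 6.0, clip(4.1264) = 4.1264
Projection = [-3.0, 6.0, 4.1264]
Squared diffs: [18.7333, 0.0119, 0.0]
Distance = sqrt(18.7452) = 4.3296


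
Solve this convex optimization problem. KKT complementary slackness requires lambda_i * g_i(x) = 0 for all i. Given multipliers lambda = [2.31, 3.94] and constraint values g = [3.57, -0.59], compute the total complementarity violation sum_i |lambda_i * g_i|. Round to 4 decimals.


KKT complementary slackness check:
lambda_1 * g_1 = 2.31 * 3.57 = 8.2467
lambda_2 * g_2 = 3.94 * -0.59 = -2.3246
Total violation = 8.2467 + 2.3246 = 10.5713


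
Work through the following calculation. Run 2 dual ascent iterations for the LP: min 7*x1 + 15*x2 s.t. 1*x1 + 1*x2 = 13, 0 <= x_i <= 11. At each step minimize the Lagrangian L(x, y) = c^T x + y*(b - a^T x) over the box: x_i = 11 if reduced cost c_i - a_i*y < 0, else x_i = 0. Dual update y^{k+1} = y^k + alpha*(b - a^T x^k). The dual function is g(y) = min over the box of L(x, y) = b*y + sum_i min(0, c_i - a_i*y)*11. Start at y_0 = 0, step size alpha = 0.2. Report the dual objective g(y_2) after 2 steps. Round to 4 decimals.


Dual ascent for LP: min 7*x1 + 15*x2, 1*x1 + 1*x2 = 13, 0 <= x_i <= 11
Step 1: y^k = 0.0, reduced costs: (7.0, 15.0)
  x^k = (0.0, 0.0), subgradient = b - a^T x = 13.0
  y^{k+1} = 0.0 + 0.2*13.0 = 2.6
Step 2: y^k = 2.6, reduced costs: (4.4, 12.4)
  x^k = (0.0, 0.0), subgradient = b - a^T x = 13.0
  y^{k+1} = 2.6 + 0.2*13.0 = 5.2
Dual objective at y_2 = 5.2: reduced costs (1.8, 9.8), box minimizer x = (0.0, 0.0)
g(y_2) = b*y + (c1 - a1*y)*x1 + (c2 - a2*y)*x2 = 13*5.2 + 1.8*0.0 + 9.8*0.0 = 67.6 + 0.0 + 0.0 = 67.6


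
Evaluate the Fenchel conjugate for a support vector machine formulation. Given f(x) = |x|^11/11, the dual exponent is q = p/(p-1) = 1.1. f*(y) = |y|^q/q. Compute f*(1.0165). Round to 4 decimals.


The conjugate exponent q satisfies 1/p + 1/q = 1.
p = 11, so q = 11/(11 - 1) = 1.1
|y|^q = 1.0165^1.1 = 1.0182
f*(1.0165) = 1.0182 / 1.1 = 0.9256


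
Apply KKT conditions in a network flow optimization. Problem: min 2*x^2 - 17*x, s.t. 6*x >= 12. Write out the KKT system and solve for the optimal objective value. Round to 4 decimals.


Step 1: Try lambda = 0 (constraint inactive).
Stationarity: 2*2*x - 17 = 0
x* = 17/(2*2) = 4.25
Check constraint: 6*4.25 = 25.5 >= 12 -- satisfied.
Step 2: Compute optimal value.
f(x*) = 2*4.25^2 - 17*4.25 = -36.125


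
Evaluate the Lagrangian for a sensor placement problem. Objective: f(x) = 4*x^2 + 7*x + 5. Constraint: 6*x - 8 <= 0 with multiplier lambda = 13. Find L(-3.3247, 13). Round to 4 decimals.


Step 1: Evaluate f(x).
f(-3.3247) = 4*(-3.3247)^2 + 7*(-3.3247) + 5 = 25.9416
Step 2: Evaluate g(x).
g(-3.3247) = 6*-3.3247 - 8 = -27.9482
Step 3: Compute Lagrangian.
L = 25.9416 + 13*-27.9482 = -337.385


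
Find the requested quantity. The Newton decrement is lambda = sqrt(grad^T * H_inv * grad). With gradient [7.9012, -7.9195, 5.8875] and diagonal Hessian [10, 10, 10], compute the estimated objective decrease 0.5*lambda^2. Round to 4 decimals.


Step 1: H is diagonal, so H^(-1) * g = [0.7901, -0.792, 0.5888].
Step 2: g^T H^(-1) g = sum_i g_i^2 / H_ii
  = (7.9012)^2/10 + (-7.9195)^2/10 + (5.8875)^2/10
  = 6.2429 + 6.2718 + 3.4663 = 15.981
Step 3: Objective decrease = 0.5 * g^T H^(-1) g = 7.9905


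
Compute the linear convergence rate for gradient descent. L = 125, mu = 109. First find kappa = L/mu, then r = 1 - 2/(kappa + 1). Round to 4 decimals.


Step 1: Compute the condition number.
kappa = L/mu = 125/109 = 1.1468
Step 2: Compute the convergence rate.
r = 1 - 2/(kappa + 1) = 1 - 2*mu/(L + mu) = (L - mu)/(L + mu) = 16/234 = 0.0684


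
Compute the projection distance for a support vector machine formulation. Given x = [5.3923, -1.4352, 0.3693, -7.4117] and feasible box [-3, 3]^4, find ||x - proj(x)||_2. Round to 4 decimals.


Project each component onto [-3, 3].
clip(5.3923) = 3.0, clip(-1.4352) = -1.4352, clip(0.3693) = 0.3693, clip(-7.4117) = -3.0
Projection = [3.0, -1.4352, 0.3693, -3.0]
Squared diffs: [5.7231, 0.0, 0.0, 19.4631]
Distance = sqrt(25.1862) = 5.0186


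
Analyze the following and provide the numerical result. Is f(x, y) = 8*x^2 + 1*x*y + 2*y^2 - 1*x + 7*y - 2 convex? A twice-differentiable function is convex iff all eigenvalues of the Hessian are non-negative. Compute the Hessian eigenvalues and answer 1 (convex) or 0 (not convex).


The Hessian of f(x,y) = 8*x^2 + 1*x*y + 2*y^2 - 1*x + 7*y - 2 is:
H = [[16, 1], [1, 4]]
Trace = 16 + 4 = 20
Determinant = 16*4 - (1)^2 = 63
Discriminant = (20)^2 - 4*63 = 148.0
Eigenvalues: lambda_1 = 3.9172, lambda_2 = 16.0828
The function is convex.

1


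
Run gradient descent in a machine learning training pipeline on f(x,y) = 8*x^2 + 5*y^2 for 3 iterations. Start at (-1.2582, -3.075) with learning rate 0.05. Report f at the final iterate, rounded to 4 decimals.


Gradient descent on f(x,y) = 8*x^2 + 5*y^2.
Starting point: (-1.2582, -3.075), alpha = 0.05
Step 1: grad_x = 2*8*-1.2582 = -20.1312, grad_y = 2*5*-3.075 = -30.75
  x_1 = -1.2582 - 0.05*-20.1312 = -0.2516
  y_1 = -3.075 - 0.05*-30.75 = -1.5375
Step 2: grad_x = 2*8*-0.2516 = -4.0262, grad_y = 2*5*-1.5375 = -15.375
  x_2 = -0.2516 - 0.05*-4.0262 = -0.0503
  y_2 = -1.5375 - 0.05*-15.375 = -0.7688
Step 3: grad_x = 2*8*-0.0503 = -0.8052, grad_y = 2*5*-0.7688 = -7.6875
  x_3 = -0.0503 - 0.05*-0.8052 = -0.0101
  y_3 = -0.7688 - 0.05*-7.6875 = -0.3844
f(-0.0101, -0.3844) = 8*(-0.0101)^2 + 5*(-0.3844)^2 = 0.7395


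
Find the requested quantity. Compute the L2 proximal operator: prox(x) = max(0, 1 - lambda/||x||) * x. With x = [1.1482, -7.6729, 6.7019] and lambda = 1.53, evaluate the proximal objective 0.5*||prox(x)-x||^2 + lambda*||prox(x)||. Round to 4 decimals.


Step 1: Compute ||x||.
||x|| = 10.2522
Step 2: Compute scaling factor.
scale = max(0, 1 - 1.53/10.2522) = 0.8508
Step 3: prox(x) = [0.9768, -6.5278, 5.7017]
||prox(x)|| = 8.7222
Step 4: Proximal objective.
0.5*||prox-x||^2 = 1.1705
lambda*||prox|| = 13.345
Total = 14.5154


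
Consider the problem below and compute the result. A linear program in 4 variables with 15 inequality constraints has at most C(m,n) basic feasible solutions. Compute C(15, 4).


Each vertex corresponds to some choice of n active constraints out of m, so the number of vertices is at most C(m, n) = m! / (n!(m-n)!).
m = 15, n = 4
Numerator: 15 * 14 * 13 * 12
Denominator: 4! = 24
C(15, 4) = 1365


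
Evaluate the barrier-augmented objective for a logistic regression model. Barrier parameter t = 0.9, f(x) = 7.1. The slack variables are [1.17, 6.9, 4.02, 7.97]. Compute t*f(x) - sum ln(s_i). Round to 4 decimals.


Step 1: Compute log-barrier.
ln values: [0.157, 1.9315, 1.3913, 2.0757]
phi = -(0.157 + 1.9315 + 1.3913 + 2.0757) = -5.5555
Step 2: Compute augmented objective.
t*f(x) = 0.9*7.1 = 6.39
Total = 6.39 - 5.5555 = 0.8345


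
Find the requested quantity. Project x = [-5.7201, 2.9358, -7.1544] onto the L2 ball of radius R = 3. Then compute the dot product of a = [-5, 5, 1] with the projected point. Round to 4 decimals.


Step 1: Compute ||x|| (intermediates to 6 decimals).
||x|| = sqrt((-5.7201)^2 + 2.9358^2 + (-7.1544)^2) = 9.618935
Step 2: Project.
Since ||x|| > R, scale = R/||x|| = 3/9.618935 = 0.311885, proj(x) = scale * x
proj(x) = [-1.784013, 0.915632, -2.23135]
Step 3: Dot product.
a^T * proj(x) = -5*(-1.784013) + 5*0.915632 + 1*(-2.23135) = 11.2669


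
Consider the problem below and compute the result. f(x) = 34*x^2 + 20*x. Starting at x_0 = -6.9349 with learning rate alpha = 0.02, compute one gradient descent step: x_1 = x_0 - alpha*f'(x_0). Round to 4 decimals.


We compute the gradient at x_0 and apply the update.
f'(x) = 68*x + 20
f'(-6.9349) = 68*-6.9349 + 20 = -451.5732
x_1 = -6.9349 - 0.02*-451.5732 = 2.0966


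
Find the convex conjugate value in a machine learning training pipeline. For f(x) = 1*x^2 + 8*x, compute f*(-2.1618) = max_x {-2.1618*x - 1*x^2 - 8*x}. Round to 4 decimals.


f*(y) = sup_x {y*x - a*x^2 - b*x} = sup_x {(y-b)*x - a*x^2}
FOC: (y - b) - 2a*x = 0 => x* = (y - b)/(2a)
x* = (-2.1618 - 8)/(2*1) = -5.0809
f*(-2.1618) = (y-b)^2/(4a) = (-2.1618 - 8)^2/(4*1)
= 103.2622/4 = 25.8155


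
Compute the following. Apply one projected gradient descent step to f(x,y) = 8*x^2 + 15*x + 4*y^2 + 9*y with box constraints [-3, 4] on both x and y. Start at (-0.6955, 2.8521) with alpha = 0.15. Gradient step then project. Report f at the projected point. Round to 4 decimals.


Step 1: Compute gradient at (-0.6955, 2.8521).
grad_x = 2*8*-0.6955 + 15 = 3.872
grad_y = 2*4*2.8521 + 9 = 31.8168
Step 2: Gradient step.
x_raw = -0.6955 - 0.15*3.872 = -1.2763
y_raw = 2.8521 - 0.15*31.8168 = -1.9204
Step 3: Project onto [-3, 4].
x_proj = clip(-1.2763) = -1.2763
y_proj = clip(-1.9204) = -1.9204
Step 4: Evaluate f.
f(-1.2763, -1.9204) = -8.6447


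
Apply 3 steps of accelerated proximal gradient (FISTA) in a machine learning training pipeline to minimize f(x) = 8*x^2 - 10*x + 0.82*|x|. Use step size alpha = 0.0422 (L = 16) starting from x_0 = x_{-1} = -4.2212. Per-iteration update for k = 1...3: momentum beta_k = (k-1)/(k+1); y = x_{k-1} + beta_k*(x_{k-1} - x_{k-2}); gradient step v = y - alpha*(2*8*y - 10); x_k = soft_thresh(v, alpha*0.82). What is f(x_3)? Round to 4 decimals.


FISTA on f(x) = 8*x^2 - 10*x + 0.82*|x|
L = 16, alpha = 0.0422
Iteration 1: beta = 0.0, y = -4.2212 + 0.0*(-4.2212 + 4.2212) = -4.2212
  grad(y) = -77.5392, v = y - alpha*grad = -0.949
  prox(v) = soft_thresh(-0.949, 0.0346) = -0.9144
Iteration 2: beta = 0.3333, y = -0.9144 + 0.3333*(-0.9144 + 4.2212) = 0.1878
  grad(y) = -6.995, v = y - alpha*grad = 0.483
  prox(v) = soft_thresh(0.483, 0.0346) = 0.4484
Iteration 3: beta = 0.5, y = 0.4484 + 0.5*(0.4484 + 0.9144) = 1.1298
  grad(y) = 8.0771, v = y - alpha*grad = 0.789
  prox(v) = soft_thresh(0.789, 0.0346) = 0.7544
f(x_3) = 8*0.7544^2 - 10*0.7544 + 0.82*|0.7544| = -2.3726


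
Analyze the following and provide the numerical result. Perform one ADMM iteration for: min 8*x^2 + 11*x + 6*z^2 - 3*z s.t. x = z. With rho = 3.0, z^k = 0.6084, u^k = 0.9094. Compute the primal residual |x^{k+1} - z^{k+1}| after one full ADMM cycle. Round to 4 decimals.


ADMM iteration with rho = 3.0, z^k = 0.6084, u^k = 0.9094
Step 1: x-update.
Minimize 8*x^2 + 11*x + (3.0/2)*(x - 0.6084 + 0.9094)^2
FOC: (2*8 + 3.0)*x = -11 + 3.0*(0.6084 - 0.9094)
x^{k+1} = -0.6265
Step 2: z-update.
Minimize 6*z^2 - 3*z + (3.0/2)*(-0.6265 - z + 0.9094)^2
FOC: (2*6 + 3.0)*z = 3 + 3.0*(-0.6265 + 0.9094)
z^{k+1} = 0.2566
Step 3: u-update.
u^{k+1} = 0.9094 - 0.6265 - 0.2566 = 0.0263
Step 4: Primal residual = |-0.6265 - 0.2566| = 0.8831


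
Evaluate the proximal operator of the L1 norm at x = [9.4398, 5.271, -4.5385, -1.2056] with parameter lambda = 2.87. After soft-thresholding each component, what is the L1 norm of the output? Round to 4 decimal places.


Soft-thresholding with lambda = 2.87:
prox(9.4398) = sign(9.4398)*max(|9.4398| - 2.87, 0) = 6.5698
prox(5.271) = sign(5.271)*max(|5.271| - 2.87, 0) = 2.401
prox(-4.5385) = sign(-4.5385)*max(|-4.5385| - 2.87, 0) = -1.6685
prox(-1.2056) = sign(-1.2056)*max(|-1.2056| - 2.87, 0) = 0.0
prox(x) = [6.5698, 2.401, -1.6685, 0.0]
||prox(x)||_1 = 6.5698 + 2.401 + 1.6685 + 0.0 = 10.6393


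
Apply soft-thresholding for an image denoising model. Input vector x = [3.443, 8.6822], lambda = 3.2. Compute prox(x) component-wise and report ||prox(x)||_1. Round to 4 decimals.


Soft-thresholding with lambda = 3.2:
prox(3.443) = sign(3.443)*max(|3.443| - 3.2, 0) = 0.243
prox(8.6822) = sign(8.6822)*max(|8.6822| - 3.2, 0) = 5.4822
prox(x) = [0.243, 5.4822]
||prox(x)||_1 = 0.243 + 5.4822 = 5.7252


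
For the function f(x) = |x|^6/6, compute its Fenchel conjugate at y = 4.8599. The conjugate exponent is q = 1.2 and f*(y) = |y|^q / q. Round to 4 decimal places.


The conjugate exponent q satisfies 1/p + 1/q = 1.
p = 6, so q = 6/(6 - 1) = 1.2
|y|^q = 4.8599^1.2 = 6.6673
f*(4.8599) = 6.6673 / 1.2 = 5.5561


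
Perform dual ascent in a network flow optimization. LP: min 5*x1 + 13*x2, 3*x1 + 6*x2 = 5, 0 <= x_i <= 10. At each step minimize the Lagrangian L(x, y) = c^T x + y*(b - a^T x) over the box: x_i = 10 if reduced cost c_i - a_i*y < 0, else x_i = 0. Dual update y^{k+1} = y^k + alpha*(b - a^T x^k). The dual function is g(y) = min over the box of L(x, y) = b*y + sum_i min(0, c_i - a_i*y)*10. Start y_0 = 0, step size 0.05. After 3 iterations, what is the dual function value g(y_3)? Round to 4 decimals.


Dual ascent for LP: min 5*x1 + 13*x2, 3*x1 + 6*x2 = 5, 0 <= x_i <= 10
Step 1: y^k = 0.0, reduced costs: (5.0, 13.0)
  x^k = (0.0, 0.0), subgradient = b - a^T x = 5.0
  y^{k+1} = 0.0 + 0.05*5.0 = 0.25
Step 2: y^k = 0.25, reduced costs: (4.25, 11.5)
  x^k = (0.0, 0.0), subgradient = b - a^T x = 5.0
  y^{k+1} = 0.25 + 0.05*5.0 = 0.5
Step 3: y^k = 0.5, reduced costs: (3.5, 10.0)
  x^k = (0.0, 0.0), subgradient = b - a^T x = 5.0
  y^{k+1} = 0.5 + 0.05*5.0 = 0.75
Dual objective at y_3 = 0.75: reduced costs (2.75, 8.5), box minimizer x = (0.0, 0.0)
g(y_3) = b*y + (c1 - a1*y)*x1 + (c2 - a2*y)*x2 = 5*0.75 + 2.75*0.0 + 8.5*0.0 = 3.75 + 0.0 + 0.0 = 3.75


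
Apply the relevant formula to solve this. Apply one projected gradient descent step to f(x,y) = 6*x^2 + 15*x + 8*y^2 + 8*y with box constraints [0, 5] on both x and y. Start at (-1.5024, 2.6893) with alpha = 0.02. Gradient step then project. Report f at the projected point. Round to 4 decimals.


Step 1: Compute gradient at (-1.5024, 2.6893).
grad_x = 2*6*-1.5024 + 15 = -3.0288
grad_y = 2*8*2.6893 + 8 = 51.0288
Step 2: Gradient step.
x_raw = -1.5024 - 0.02*-3.0288 = -1.4418
y_raw = 2.6893 - 0.02*51.0288 = 1.6687
Step 3: Project onto [0, 5].
x_proj = clip(-1.4418) = 0.0
y_proj = clip(1.6687) = 1.6687
Step 4: Evaluate f.
f(0.0, 1.6687) = 35.6269


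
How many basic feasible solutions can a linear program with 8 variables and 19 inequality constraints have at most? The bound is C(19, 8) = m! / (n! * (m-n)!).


Each vertex corresponds to some choice of n active constraints out of m, so the number of vertices is at most C(m, n) = m! / (n!(m-n)!).
m = 19, n = 8
Numerator: 19 * 18 * 17 * 16 * 15 * 14 * 13 * 12
Denominator: 8! = 40320
C(19, 8) = 75582


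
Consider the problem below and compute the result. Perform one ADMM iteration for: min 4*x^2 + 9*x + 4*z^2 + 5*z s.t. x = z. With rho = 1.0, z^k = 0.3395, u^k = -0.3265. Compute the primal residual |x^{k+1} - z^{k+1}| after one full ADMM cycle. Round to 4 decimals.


ADMM iteration with rho = 1.0, z^k = 0.3395, u^k = -0.3265
Step 1: x-update.
Minimize 4*x^2 + 9*x + (1.0/2)*(x - 0.3395 - 0.3265)^2
FOC: (2*4 + 1.0)*x = -9 + 1.0*(0.3395 + 0.3265)
x^{k+1} = -0.926
Step 2: z-update.
Minimize 4*z^2 + 5*z + (1.0/2)*(-0.926 - z - 0.3265)^2
FOC: (2*4 + 1.0)*z = -5 + 1.0*(-0.926 - 0.3265)
z^{k+1} = -0.6947
Step 3: u-update.
u^{k+1} = -0.3265 - 0.926 + 0.6947 = -0.5578
Step 4: Primal residual = |-0.926 + 0.6947| = 0.2313


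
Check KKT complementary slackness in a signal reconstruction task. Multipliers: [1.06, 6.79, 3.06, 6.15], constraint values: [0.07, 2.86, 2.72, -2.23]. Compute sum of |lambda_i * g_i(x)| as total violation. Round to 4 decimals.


KKT complementary slackness check:
lambda_1 * g_1 = 1.06 * 0.07 = 0.0742
lambda_2 * g_2 = 6.79 * 2.86 = 19.4194
lambda_3 * g_3 = 3.06 * 2.72 = 8.3232
lambda_4 * g_4 = 6.15 * -2.23 = -13.7145
Total violation = 0.0742 + 19.4194 + 8.3232 + 13.7145 = 41.5313


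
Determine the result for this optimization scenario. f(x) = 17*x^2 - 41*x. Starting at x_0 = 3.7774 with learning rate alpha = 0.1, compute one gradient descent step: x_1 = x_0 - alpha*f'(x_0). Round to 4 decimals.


We compute the gradient at x_0 and apply the update.
f'(x) = 34*x - 41
f'(3.7774) = 34*3.7774 - 41 = 87.4316
x_1 = 3.7774 - 0.1*87.4316 = -4.9658


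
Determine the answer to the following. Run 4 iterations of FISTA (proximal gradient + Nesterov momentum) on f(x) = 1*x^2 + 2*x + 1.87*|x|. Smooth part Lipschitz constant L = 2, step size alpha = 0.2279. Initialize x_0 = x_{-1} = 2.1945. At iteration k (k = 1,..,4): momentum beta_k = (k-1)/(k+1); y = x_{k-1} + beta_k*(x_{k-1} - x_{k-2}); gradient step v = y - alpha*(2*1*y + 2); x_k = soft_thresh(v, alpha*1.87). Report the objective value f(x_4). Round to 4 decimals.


FISTA on f(x) = 1*x^2 + 2*x + 1.87*|x|
L = 2, alpha = 0.2279
Iteration 1: beta = 0.0, y = 2.1945 + 0.0*(2.1945 - 2.1945) = 2.1945
  grad(y) = 6.389, v = y - alpha*grad = 0.7384
  prox(v) = soft_thresh(0.7384, 0.4262) = 0.3123
Iteration 2: beta = 0.3333, y = 0.3123 + 0.3333*(0.3123 - 2.1945) = -0.3151
  grad(y) = 1.3697, v = y - alpha*grad = -0.6273
  prox(v) = soft_thresh(-0.6273, 0.4262) = -0.2011
Iteration 3: beta = 0.5, y = -0.2011 + 0.5*(-0.2011 - 0.3123) = -0.4578
  grad(y) = 1.0844, v = y - alpha*grad = -0.7049
  prox(v) = soft_thresh(-0.7049, 0.4262) = -0.2788
Iteration 4: beta = 0.6, y = -0.2788 + 0.6*(-0.2788 + 0.2011) = -0.3254
  grad(y) = 1.3493, v = y - alpha*grad = -0.6329
  prox(v) = soft_thresh(-0.6329, 0.4262) = -0.2067
f(x_4) = 1*(-0.2067)^2 + 2*(-0.2067) + 1.87*|-0.2067| = 0.0159


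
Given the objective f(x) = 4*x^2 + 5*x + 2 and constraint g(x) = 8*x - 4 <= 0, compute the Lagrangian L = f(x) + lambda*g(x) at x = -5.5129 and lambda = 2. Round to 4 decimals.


Step 1: Evaluate f(x).
f(-5.5129) = 4*(-5.5129)^2 + 5*(-5.5129) + 2 = 96.0038
Step 2: Evaluate g(x).
g(-5.5129) = 8*-5.5129 - 4 = -48.1032
Step 3: Compute Lagrangian.
L = 96.0038 + 2*-48.1032 = -0.2026


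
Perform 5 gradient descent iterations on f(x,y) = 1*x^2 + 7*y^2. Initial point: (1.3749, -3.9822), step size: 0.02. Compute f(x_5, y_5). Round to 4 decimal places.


Gradient descent on f(x,y) = 1*x^2 + 7*y^2.
Starting point: (1.3749, -3.9822), alpha = 0.02
Step 1: grad_x = 2*1*1.3749 = 2.7498, grad_y = 2*7*-3.9822 = -55.7508
  x_1 = 1.3749 - 0.02*2.7498 = 1.3199
  y_1 = -3.9822 - 0.02*-55.7508 = -2.8672
Step 2: grad_x = 2*1*1.3199 = 2.6398, grad_y = 2*7*-2.8672 = -40.1406
  x_2 = 1.3199 - 0.02*2.6398 = 1.2671
  y_2 = -2.8672 - 0.02*-40.1406 = -2.0644
Step 3: grad_x = 2*1*1.2671 = 2.5342, grad_y = 2*7*-2.0644 = -28.9012
  x_3 = 1.2671 - 0.02*2.5342 = 1.2164
  y_3 = -2.0644 - 0.02*-28.9012 = -1.4863
Step 4: grad_x = 2*1*1.2164 = 2.4328, grad_y = 2*7*-1.4863 = -20.8089
  x_4 = 1.2164 - 0.02*2.4328 = 1.1678
  y_4 = -1.4863 - 0.02*-20.8089 = -1.0702
Step 5: grad_x = 2*1*1.1678 = 2.3355, grad_y = 2*7*-1.0702 = -14.9824
  x_5 = 1.1678 - 0.02*2.3355 = 1.1211
  y_5 = -1.0702 - 0.02*-14.9824 = -0.7705
f(1.1211, -0.7705) = 1*1.1211^2 + 7*(-0.7705)^2 = 5.4127


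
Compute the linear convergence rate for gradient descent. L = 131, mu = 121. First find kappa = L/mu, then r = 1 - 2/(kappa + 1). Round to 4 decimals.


Step 1: Compute the condition number.
kappa = L/mu = 131/121 = 1.0826
Step 2: Compute the convergence rate.
r = 1 - 2/(kappa + 1) = 1 - 2*mu/(L + mu) = (L - mu)/(L + mu) = 10/252 = 0.0397


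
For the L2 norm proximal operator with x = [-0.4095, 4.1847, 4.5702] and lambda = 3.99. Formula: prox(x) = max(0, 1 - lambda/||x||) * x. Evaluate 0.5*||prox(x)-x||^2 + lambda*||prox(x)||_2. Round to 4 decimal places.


Step 1: Compute ||x||.
||x|| = 6.2102
Step 2: Compute scaling factor.
scale = max(0, 1 - 3.99/6.2102) = 0.3575
Step 3: prox(x) = [-0.1464, 1.4961, 1.6339]
||prox(x)|| = 2.2202
Step 4: Proximal objective.
0.5*||prox-x||^2 = 7.9601
lambda*||prox|| = 8.8586
Total = 16.8185


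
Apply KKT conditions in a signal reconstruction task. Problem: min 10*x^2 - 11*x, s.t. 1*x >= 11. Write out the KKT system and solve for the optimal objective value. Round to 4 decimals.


Step 1: Try lambda = 0 (constraint inactive).
x_unc = 11/(2*10) = 0.55
Check: 1*0.55 = 0.55 < 11 -- violated!
Step 2: Constraint must be active: 1*x = 11
x* = 11/1 = 11.0
lambda = (2*10*11.0 - 11)/1 = 209.0
Step 3: Compute optimal value.
f(x*) = 10*11.0^2 - 11*11.0 = 1089.0


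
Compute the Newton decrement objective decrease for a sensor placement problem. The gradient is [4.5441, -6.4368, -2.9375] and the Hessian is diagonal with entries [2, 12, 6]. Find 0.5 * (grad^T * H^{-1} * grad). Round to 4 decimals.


Step 1: H is diagonal, so H^(-1) * g = [2.2721, -0.5364, -0.4896].
Step 2: g^T H^(-1) g = sum_i g_i^2 / H_ii
  = (4.5441)^2/2 + (-6.4368)^2/12 + (-2.9375)^2/6
  = 10.3244 + 3.4527 + 1.4382 = 15.2153
Step 3: Objective decrease = 0.5 * g^T H^(-1) g = 7.6076


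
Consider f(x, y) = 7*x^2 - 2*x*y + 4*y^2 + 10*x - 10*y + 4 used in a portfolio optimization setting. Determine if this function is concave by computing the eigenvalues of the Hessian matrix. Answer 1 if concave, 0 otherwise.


The Hessian of f(x,y) = 7*x^2 - 2*x*y + 4*y^2 + 10*x - 10*y + 4 is:
H = [[14, -2], [-2, 8]]
Trace = 14 + 8 = 22
Determinant = 14*8 - (-2)^2 = 108
Discriminant = (22)^2 - 4*108 = 52.0
Eigenvalues: lambda_1 = 7.3944, lambda_2 = 14.6056
The function is not concave.

0


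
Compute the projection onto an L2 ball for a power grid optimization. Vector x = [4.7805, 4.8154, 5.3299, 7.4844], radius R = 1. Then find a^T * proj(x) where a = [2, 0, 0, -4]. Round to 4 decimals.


Step 1: Compute ||x|| (intermediates to 6 decimals).
||x|| = sqrt(4.7805^2 + 4.8154^2 + 5.3299^2 + 7.4844^2) = 11.422142
Step 2: Project.
Since ||x|| > R, scale = R/||x|| = 1/11.422142 = 0.087549, proj(x) = scale * x
proj(x) = [0.418528, 0.421583, 0.466627, 0.655252]
Step 3: Dot product.
a^T * proj(x) = 2*0.418528 + 0*0.421583 + 0*0.466627 - 4*0.655252 = -1.784


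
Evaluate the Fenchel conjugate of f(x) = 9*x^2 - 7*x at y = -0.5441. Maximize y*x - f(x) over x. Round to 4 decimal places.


f*(y) = sup_x {y*x - a*x^2 - b*x} = sup_x {(y-b)*x - a*x^2}
FOC: (y - b) - 2a*x = 0 => x* = (y - b)/(2a)
x* = (-0.5441 + 7)/(2*9) = 0.3587
f*(-0.5441) = (y-b)^2/(4a) = (-0.5441 + 7)^2/(4*9)
= 41.6786/36 = 1.1577


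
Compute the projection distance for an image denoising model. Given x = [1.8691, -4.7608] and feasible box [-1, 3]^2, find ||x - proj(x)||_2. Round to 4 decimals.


Project each component onto [-1, 3].
clip(1.8691) = 1.8691, clip(-4.7608) = -1.0
Projection = [1.8691, -1.0]
Squared diffs: [0.0, 14.1436]
Distance = sqrt(14.1436) = 3.7608


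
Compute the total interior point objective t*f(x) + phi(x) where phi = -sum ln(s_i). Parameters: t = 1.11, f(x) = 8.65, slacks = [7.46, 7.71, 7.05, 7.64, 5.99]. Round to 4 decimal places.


Step 1: Compute log-barrier.
ln values: [2.0096, 2.0425, 1.953, 2.0334, 1.7901]
phi = -(2.0096 + 2.0425 + 1.953 + 2.0334 + 1.7901) = -9.8286
Step 2: Compute augmented objective.
t*f(x) = 1.11*8.65 = 9.6015
Total = 9.6015 - 9.8286 = -0.2271


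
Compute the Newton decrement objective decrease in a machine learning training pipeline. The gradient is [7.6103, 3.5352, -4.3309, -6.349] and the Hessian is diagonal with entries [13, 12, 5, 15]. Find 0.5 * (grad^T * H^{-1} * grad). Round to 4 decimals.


Step 1: H is diagonal, so H^(-1) * g = [0.5854, 0.2946, -0.8662, -0.4233].
Step 2: g^T H^(-1) g = sum_i g_i^2 / H_ii
  = (7.6103)^2/13 + (3.5352)^2/12 + (-4.3309)^2/5 + (-6.349)^2/15
  = 4.4551 + 1.0415 + 3.7513 + 2.6873 = 11.9353
Step 3: Objective decrease = 0.5 * g^T H^(-1) g = 5.9676


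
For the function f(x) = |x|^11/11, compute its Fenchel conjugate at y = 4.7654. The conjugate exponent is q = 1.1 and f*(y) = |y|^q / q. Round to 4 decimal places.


The conjugate exponent q satisfies 1/p + 1/q = 1.
p = 11, so q = 11/(11 - 1) = 1.1
|y|^q = 4.7654^1.1 = 5.5707
f*(4.7654) = 5.5707 / 1.1 = 5.0643


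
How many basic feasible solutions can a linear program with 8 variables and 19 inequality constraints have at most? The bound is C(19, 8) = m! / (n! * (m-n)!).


Each vertex corresponds to some choice of n active constraints out of m, so the number of vertices is at most C(m, n) = m! / (n!(m-n)!).
m = 19, n = 8
Numerator: 19 * 18 * 17 * 16 * 15 * 14 * 13 * 12
Denominator: 8! = 40320
C(19, 8) = 75582


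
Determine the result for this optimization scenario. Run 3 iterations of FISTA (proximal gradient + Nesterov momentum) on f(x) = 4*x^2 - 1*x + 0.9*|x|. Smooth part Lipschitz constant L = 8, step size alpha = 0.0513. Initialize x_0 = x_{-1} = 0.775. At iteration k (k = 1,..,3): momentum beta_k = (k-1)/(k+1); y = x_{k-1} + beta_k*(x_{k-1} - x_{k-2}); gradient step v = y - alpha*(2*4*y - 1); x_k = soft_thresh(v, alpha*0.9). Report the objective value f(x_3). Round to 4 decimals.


FISTA on f(x) = 4*x^2 - 1*x + 0.9*|x|
L = 8, alpha = 0.0513
Iteration 1: beta = 0.0, y = 0.775 + 0.0*(0.775 - 0.775) = 0.775
  grad(y) = 5.2, v = y - alpha*grad = 0.5082
  prox(v) = soft_thresh(0.5082, 0.0462) = 0.4621
Iteration 2: beta = 0.3333, y = 0.4621 + 0.3333*(0.4621 - 0.775) = 0.3578
  grad(y) = 1.8621, v = y - alpha*grad = 0.2622
  prox(v) = soft_thresh(0.2622, 0.0462) = 0.2161
Iteration 3: beta = 0.5, y = 0.2161 + 0.5*(0.2161 - 0.4621) = 0.0931
  grad(y) = -0.2555, v = y - alpha*grad = 0.1062
  prox(v) = soft_thresh(0.1062, 0.0462) = 0.06
f(x_3) = 4*0.06^2 - 1*0.06 + 0.9*|0.06| = 0.0084


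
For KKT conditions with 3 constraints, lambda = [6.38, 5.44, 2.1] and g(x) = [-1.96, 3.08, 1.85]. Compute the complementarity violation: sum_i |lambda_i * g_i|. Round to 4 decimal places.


KKT complementary slackness check:
lambda_1 * g_1 = 6.38 * -1.96 = -12.5048
lambda_2 * g_2 = 5.44 * 3.08 = 16.7552
lambda_3 * g_3 = 2.1 * 1.85 = 3.885
Total violation = 12.5048 + 16.7552 + 3.885 = 33.145


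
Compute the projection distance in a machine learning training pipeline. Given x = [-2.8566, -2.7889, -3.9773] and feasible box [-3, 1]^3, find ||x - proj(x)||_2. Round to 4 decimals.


Project each component onto [-3, 1].
clip(-2.8566) = -2.8566, clip(-2.7889) = -2.7889, clip(-3.9773) = -3.0
Projection = [-2.8566, -2.7889, -3.0]
Squared diffs: [0.0, 0.0, 0.9551]
Distance = sqrt(0.9551) = 0.9773


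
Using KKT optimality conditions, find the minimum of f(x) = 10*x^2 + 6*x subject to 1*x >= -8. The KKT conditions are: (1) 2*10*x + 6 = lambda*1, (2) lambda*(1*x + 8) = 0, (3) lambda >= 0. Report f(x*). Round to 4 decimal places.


Step 1: Try lambda = 0 (constraint inactive).
Stationarity: 2*10*x + 6 = 0
x* = -6/(2*10) = -0.3
Check constraint: 1*-0.3 = -0.3 >= -8 -- satisfied.
Step 2: Compute optimal value.
f(x*) = 10*(-0.3)^2 + 6*(-0.3) = -0.9
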